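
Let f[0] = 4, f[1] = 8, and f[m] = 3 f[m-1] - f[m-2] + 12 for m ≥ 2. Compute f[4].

f[2] = 3·8 - 4 + 12 = 32
f[3] = 3·32 - 8 + 12 = 100
f[4] = 3·100 - 32 + 12 = 280

280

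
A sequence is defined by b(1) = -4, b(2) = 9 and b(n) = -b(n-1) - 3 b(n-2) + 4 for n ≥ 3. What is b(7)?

-116

b(3) = -9 - 3·(-4) + 4 = 7
b(4) = -7 - 3·9 + 4 = -30
b(5) = -(-30) - 3·7 + 4 = 13
b(6) = -13 - 3·(-30) + 4 = 81
b(7) = -81 - 3·13 + 4 = -116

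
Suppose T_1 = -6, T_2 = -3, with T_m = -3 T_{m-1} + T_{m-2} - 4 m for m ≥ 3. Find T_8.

T_3 = -3·(-3) + (-6) - 12 = -9
T_4 = -3·(-9) + (-3) - 16 = 8
T_5 = -3·8 + (-9) - 20 = -53
T_6 = -3·(-53) + 8 - 24 = 143
T_7 = -3·143 + (-53) - 28 = -510
T_8 = -3·(-510) + 143 - 32 = 1641

1641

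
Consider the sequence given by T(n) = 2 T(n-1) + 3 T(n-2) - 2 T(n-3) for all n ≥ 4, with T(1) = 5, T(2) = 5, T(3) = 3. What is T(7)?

179

T(4) = 2(3) + 3(5) - 2(5) = 11
T(5) = 2(11) + 3(3) - 2(5) = 21
T(6) = 2(21) + 3(11) - 2(3) = 69
T(7) = 2(69) + 3(21) - 2(11) = 179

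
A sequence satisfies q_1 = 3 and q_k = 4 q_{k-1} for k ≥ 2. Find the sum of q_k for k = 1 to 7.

q_2 = 4·3 = 12
q_3 = 4·12 = 48
q_4 = 4·48 = 192
q_5 = 4·192 = 768
q_6 = 4·768 = 3072
q_7 = 4·3072 = 12288
Sum = 3 + 12 + 48 + 192 + 768 + 3072 + 12288 = 16383

16383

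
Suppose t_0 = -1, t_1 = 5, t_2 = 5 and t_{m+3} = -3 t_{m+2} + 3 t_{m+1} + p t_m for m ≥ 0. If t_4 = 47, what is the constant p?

t_3 = -p
t_4 = 15 + 8p
So 15 + 8p = 47, giving p = 4.

4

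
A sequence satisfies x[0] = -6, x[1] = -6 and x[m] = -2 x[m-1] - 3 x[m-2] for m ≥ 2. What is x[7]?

x[2] = -2·(-6) - 3·(-6) = 30
x[3] = -2·30 - 3·(-6) = -42
x[4] = -2·(-42) - 3·30 = -6
x[5] = -2·(-6) - 3·(-42) = 138
x[6] = -2·138 - 3·(-6) = -258
x[7] = -2·(-258) - 3·138 = 102

102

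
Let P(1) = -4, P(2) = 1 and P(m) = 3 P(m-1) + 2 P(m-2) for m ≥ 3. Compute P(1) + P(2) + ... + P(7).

-860

P(3) = 3·1 + 2·(-4) = -5
P(4) = 3·(-5) + 2·1 = -13
P(5) = 3·(-13) + 2·(-5) = -49
P(6) = 3·(-49) + 2·(-13) = -173
P(7) = 3·(-173) + 2·(-49) = -617
Sum = (-4) + 1 + (-5) + (-13) + (-49) + (-173) + (-617) = -860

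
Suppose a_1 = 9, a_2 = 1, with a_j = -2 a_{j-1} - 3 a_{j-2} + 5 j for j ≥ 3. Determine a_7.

a_3 = -2·1 - 3·9 + 15 = -14
a_4 = -2·(-14) - 3·1 + 20 = 45
a_5 = -2·45 - 3·(-14) + 25 = -23
a_6 = -2·(-23) - 3·45 + 30 = -59
a_7 = -2·(-59) - 3·(-23) + 35 = 222

222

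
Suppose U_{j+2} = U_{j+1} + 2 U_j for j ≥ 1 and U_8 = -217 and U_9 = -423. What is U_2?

-7

Rearranging, U_{j-2} = (U_j - U_{j-1}) / 2.
U_7 = (-423 - (-217)) / 2 = -206/2 = -103
U_6 = (-217 - (-103)) / 2 = -114/2 = -57
U_5 = (-103 - (-57)) / 2 = -46/2 = -23
U_4 = (-57 - (-23)) / 2 = -34/2 = -17
U_3 = (-23 - (-17)) / 2 = -6/2 = -3
U_2 = (-17 - (-3)) / 2 = -14/2 = -7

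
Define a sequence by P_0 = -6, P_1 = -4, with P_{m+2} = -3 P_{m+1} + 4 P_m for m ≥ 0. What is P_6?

P_2 = -3*(-4) + 4*(-6) = -12
P_3 = -3*(-12) + 4*(-4) = 20
P_4 = -3*20 + 4*(-12) = -108
P_5 = -3*(-108) + 4*20 = 404
P_6 = -3*404 + 4*(-108) = -1644

-1644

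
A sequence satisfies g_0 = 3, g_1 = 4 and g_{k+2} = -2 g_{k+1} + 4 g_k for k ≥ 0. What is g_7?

256

g_2 = -2(4) + 4(3) = 4
g_3 = -2(4) + 4(4) = 8
g_4 = -2(8) + 4(4) = 0
g_5 = -2(0) + 4(8) = 32
g_6 = -2(32) + 4(0) = -64
g_7 = -2(-64) + 4(32) = 256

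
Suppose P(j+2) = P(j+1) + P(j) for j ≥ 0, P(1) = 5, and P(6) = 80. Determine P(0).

Let P(0) = x.
P(2) = 5 + x
P(3) = 10 + x
P(4) = 15 + 2x
P(5) = 25 + 3x
P(6) = 40 + 5x
So 40 + 5x = 80, giving x = 8.

8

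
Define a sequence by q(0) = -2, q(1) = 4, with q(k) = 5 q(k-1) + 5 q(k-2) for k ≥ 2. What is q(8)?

471250

q(2) = 5(4) + 5(-2) = 10
q(3) = 5(10) + 5(4) = 70
q(4) = 5(70) + 5(10) = 400
q(5) = 5(400) + 5(70) = 2350
q(6) = 5(2350) + 5(400) = 13750
q(7) = 5(13750) + 5(2350) = 80500
q(8) = 5(80500) + 5(13750) = 471250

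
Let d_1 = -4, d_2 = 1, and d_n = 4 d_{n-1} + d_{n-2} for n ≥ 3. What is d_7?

d_3 = 4*1 + (-4) = 0
d_4 = 4*0 + 1 = 1
d_5 = 4*1 + 0 = 4
d_6 = 4*4 + 1 = 17
d_7 = 4*17 + 4 = 72

72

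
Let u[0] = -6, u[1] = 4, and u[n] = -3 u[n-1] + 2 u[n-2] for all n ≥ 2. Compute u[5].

1024

u[2] = -3*4 + 2*(-6) = -24
u[3] = -3*(-24) + 2*4 = 80
u[4] = -3*80 + 2*(-24) = -288
u[5] = -3*(-288) + 2*80 = 1024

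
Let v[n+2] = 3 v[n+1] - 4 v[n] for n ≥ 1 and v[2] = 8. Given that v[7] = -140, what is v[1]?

5

Let v[1] = z.
v[3] = 24 - 4z
v[4] = 40 - 12z
v[5] = 24 - 20z
v[6] = -88 - 12z
v[7] = -360 + 44z
So -360 + 44z = -140, giving z = 5.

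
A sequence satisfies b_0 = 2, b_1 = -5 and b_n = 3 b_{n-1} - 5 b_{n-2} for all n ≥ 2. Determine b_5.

175

b_2 = 3·(-5) - 5·2 = -25
b_3 = 3·(-25) - 5·(-5) = -50
b_4 = 3·(-50) - 5·(-25) = -25
b_5 = 3·(-25) - 5·(-50) = 175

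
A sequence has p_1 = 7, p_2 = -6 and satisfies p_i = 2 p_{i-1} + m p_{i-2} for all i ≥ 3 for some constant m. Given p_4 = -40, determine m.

p_3 = -12 + 7m
p_4 = -24 + 8m
So -24 + 8m = -40, giving m = -2.

-2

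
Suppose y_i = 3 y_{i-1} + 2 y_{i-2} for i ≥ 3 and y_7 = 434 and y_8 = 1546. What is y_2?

Rearranging, y_{i-2} = (y_i - 3 y_{i-1}) / 2.
y_6 = (1546 - 3·434) / 2 = 244/2 = 122
y_5 = (434 - 3·122) / 2 = 68/2 = 34
y_4 = (122 - 3·34) / 2 = 20/2 = 10
y_3 = (34 - 3·10) / 2 = 4/2 = 2
y_2 = (10 - 3·2) / 2 = 4/2 = 2

2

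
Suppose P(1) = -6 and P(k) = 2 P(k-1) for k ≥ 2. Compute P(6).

-192

P(2) = 2·(-6) = -12
P(3) = 2·(-12) = -24
P(4) = 2·(-24) = -48
P(5) = 2·(-48) = -96
P(6) = 2·(-96) = -192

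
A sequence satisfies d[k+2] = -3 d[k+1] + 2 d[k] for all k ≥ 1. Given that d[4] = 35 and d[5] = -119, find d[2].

7

Rearranging, d[k-2] = (d[k] + 3 d[k-1]) / 2.
d[3] = (-119 + 3·35) / 2 = -14/2 = -7
d[2] = (35 + 3·(-7)) / 2 = 14/2 = 7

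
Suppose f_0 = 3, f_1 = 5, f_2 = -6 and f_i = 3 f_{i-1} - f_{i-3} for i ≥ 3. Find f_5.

f_3 = 3·(-6) - 3 = -21
f_4 = 3·(-21) - 5 = -68
f_5 = 3·(-68) - (-6) = -198

-198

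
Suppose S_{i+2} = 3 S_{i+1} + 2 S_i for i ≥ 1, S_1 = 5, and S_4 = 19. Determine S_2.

Let S_2 = v.
S_3 = 10 + 3v
S_4 = 30 + 11v
So 30 + 11v = 19, giving v = -1.

-1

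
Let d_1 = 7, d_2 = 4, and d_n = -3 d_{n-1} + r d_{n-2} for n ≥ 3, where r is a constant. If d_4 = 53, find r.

d_3 = -12 + 7r
d_4 = 36 - 17r
So 36 - 17r = 53, giving r = -1.

-1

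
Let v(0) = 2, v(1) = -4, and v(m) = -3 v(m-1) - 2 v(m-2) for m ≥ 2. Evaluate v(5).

v(2) = -3*(-4) - 2*2 = 8
v(3) = -3*8 - 2*(-4) = -16
v(4) = -3*(-16) - 2*8 = 32
v(5) = -3*32 - 2*(-16) = -64

-64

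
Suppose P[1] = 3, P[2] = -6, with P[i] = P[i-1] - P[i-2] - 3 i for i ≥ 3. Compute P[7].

-15

P[3] = (-6) - 3 - 9 = -18
P[4] = (-18) - (-6) - 12 = -24
P[5] = (-24) - (-18) - 15 = -21
P[6] = (-21) - (-24) - 18 = -15
P[7] = (-15) - (-21) - 21 = -15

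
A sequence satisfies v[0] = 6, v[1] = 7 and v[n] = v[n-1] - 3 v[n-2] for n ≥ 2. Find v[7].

v[2] = 7 - 3(6) = -11
v[3] = (-11) - 3(7) = -32
v[4] = (-32) - 3(-11) = 1
v[5] = 1 - 3(-32) = 97
v[6] = 97 - 3(1) = 94
v[7] = 94 - 3(97) = -197

-197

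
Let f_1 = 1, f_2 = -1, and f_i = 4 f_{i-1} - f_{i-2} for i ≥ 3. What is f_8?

-3691

f_3 = 4(-1) - 1 = -5
f_4 = 4(-5) - (-1) = -19
f_5 = 4(-19) - (-5) = -71
f_6 = 4(-71) - (-19) = -265
f_7 = 4(-265) - (-71) = -989
f_8 = 4(-989) - (-265) = -3691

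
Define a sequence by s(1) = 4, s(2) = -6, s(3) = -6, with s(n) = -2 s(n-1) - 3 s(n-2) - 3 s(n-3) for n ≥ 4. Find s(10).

s(4) = -2(-6) - 3(-6) - 3(4) = 18
s(5) = -2(18) - 3(-6) - 3(-6) = 0
s(6) = -2(0) - 3(18) - 3(-6) = -36
s(7) = -2(-36) - 3(0) - 3(18) = 18
s(8) = -2(18) - 3(-36) - 3(0) = 72
s(9) = -2(72) - 3(18) - 3(-36) = -90
s(10) = -2(-90) - 3(72) - 3(18) = -90

-90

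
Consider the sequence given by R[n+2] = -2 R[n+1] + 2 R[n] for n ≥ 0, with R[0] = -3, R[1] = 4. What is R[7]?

R[2] = -2*4 + 2*(-3) = -14
R[3] = -2*(-14) + 2*4 = 36
R[4] = -2*36 + 2*(-14) = -100
R[5] = -2*(-100) + 2*36 = 272
R[6] = -2*272 + 2*(-100) = -744
R[7] = -2*(-744) + 2*272 = 2032

2032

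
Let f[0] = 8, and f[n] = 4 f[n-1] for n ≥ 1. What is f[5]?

8192

f[1] = 4*8 = 32
f[2] = 4*32 = 128
f[3] = 4*128 = 512
f[4] = 4*512 = 2048
f[5] = 4*2048 = 8192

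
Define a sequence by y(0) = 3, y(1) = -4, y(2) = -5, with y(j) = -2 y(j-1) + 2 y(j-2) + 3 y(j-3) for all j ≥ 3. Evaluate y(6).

y(3) = -2*(-5) + 2*(-4) + 3*3 = 11
y(4) = -2*11 + 2*(-5) + 3*(-4) = -44
y(5) = -2*(-44) + 2*11 + 3*(-5) = 95
y(6) = -2*95 + 2*(-44) + 3*11 = -245

-245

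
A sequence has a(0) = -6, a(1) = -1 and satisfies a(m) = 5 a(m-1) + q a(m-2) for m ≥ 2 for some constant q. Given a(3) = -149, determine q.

4

a(2) = -5 - 6q
a(3) = -25 - 31q
So -25 - 31q = -149, giving q = 4.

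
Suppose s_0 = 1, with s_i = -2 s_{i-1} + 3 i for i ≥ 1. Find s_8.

94

s_1 = -2*1 + 3 = 1
s_2 = -2*1 + 6 = 4
s_3 = -2*4 + 9 = 1
s_4 = -2*1 + 12 = 10
s_5 = -2*10 + 15 = -5
s_6 = -2*(-5) + 18 = 28
s_7 = -2*28 + 21 = -35
s_8 = -2*(-35) + 24 = 94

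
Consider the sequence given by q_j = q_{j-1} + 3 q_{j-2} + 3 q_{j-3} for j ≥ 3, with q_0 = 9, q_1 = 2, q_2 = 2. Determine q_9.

6974

q_3 = 2 + 3(2) + 3(9) = 35
q_4 = 35 + 3(2) + 3(2) = 47
q_5 = 47 + 3(35) + 3(2) = 158
q_6 = 158 + 3(47) + 3(35) = 404
q_7 = 404 + 3(158) + 3(47) = 1019
q_8 = 1019 + 3(404) + 3(158) = 2705
q_9 = 2705 + 3(1019) + 3(404) = 6974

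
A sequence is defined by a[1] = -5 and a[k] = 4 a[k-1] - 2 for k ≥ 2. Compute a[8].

a[2] = 4·(-5) - 2 = -22
a[3] = 4·(-22) - 2 = -90
a[4] = 4·(-90) - 2 = -362
a[5] = 4·(-362) - 2 = -1450
a[6] = 4·(-1450) - 2 = -5802
a[7] = 4·(-5802) - 2 = -23210
a[8] = 4·(-23210) - 2 = -92842

-92842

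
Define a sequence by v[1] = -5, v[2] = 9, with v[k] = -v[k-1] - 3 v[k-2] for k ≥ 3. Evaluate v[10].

-141

v[3] = -9 - 3·(-5) = 6
v[4] = -6 - 3·9 = -33
v[5] = -(-33) - 3·6 = 15
v[6] = -15 - 3·(-33) = 84
v[7] = -84 - 3·15 = -129
v[8] = -(-129) - 3·84 = -123
v[9] = -(-123) - 3·(-129) = 510
v[10] = -510 - 3·(-123) = -141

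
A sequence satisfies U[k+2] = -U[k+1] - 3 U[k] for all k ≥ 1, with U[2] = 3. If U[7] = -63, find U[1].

5

Let U[1] = z.
U[3] = -3 - 3z
U[4] = -6 + 3z
U[5] = 15 + 6z
U[6] = 3 - 15z
U[7] = -48 - 3z
So -48 - 3z = -63, giving z = 5.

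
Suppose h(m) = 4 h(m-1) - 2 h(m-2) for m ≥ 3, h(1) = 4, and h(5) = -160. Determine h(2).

-1

Let h(2) = v.
h(3) = -8 + 4v
h(4) = -32 + 14v
h(5) = -112 + 48v
So -112 + 48v = -160, giving v = -1.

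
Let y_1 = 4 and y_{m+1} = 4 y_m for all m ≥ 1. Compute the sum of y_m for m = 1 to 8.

y_2 = 4·4 = 16
y_3 = 4·16 = 64
y_4 = 4·64 = 256
y_5 = 4·256 = 1024
y_6 = 4·1024 = 4096
y_7 = 4·4096 = 16384
y_8 = 4·16384 = 65536
Sum = 4 + 16 + 64 + 256 + 1024 + 4096 + 16384 + 65536 = 87380

87380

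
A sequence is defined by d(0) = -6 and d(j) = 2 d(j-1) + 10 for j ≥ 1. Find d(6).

d(1) = 2(-6) + 10 = -2
d(2) = 2(-2) + 10 = 6
d(3) = 2(6) + 10 = 22
d(4) = 2(22) + 10 = 54
d(5) = 2(54) + 10 = 118
d(6) = 2(118) + 10 = 246

246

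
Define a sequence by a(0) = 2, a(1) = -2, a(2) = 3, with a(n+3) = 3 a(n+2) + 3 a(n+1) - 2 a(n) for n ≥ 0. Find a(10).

16450

a(3) = 3*3 + 3*(-2) - 2*2 = -1
a(4) = 3*(-1) + 3*3 - 2*(-2) = 10
a(5) = 3*10 + 3*(-1) - 2*3 = 21
a(6) = 3*21 + 3*10 - 2*(-1) = 95
a(7) = 3*95 + 3*21 - 2*10 = 328
a(8) = 3*328 + 3*95 - 2*21 = 1227
a(9) = 3*1227 + 3*328 - 2*95 = 4475
a(10) = 3*4475 + 3*1227 - 2*328 = 16450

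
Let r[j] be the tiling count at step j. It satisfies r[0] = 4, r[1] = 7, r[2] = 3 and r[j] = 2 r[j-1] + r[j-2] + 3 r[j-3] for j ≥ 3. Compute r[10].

29823

r[3] = 2(3) + 7 + 3(4) = 25
r[4] = 2(25) + 3 + 3(7) = 74
r[5] = 2(74) + 25 + 3(3) = 182
r[6] = 2(182) + 74 + 3(25) = 513
r[7] = 2(513) + 182 + 3(74) = 1430
r[8] = 2(1430) + 513 + 3(182) = 3919
r[9] = 2(3919) + 1430 + 3(513) = 10807
r[10] = 2(10807) + 3919 + 3(1430) = 29823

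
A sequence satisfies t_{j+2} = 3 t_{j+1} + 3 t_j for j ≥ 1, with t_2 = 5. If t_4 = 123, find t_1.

7

Let t_1 = v.
t_3 = 15 + 3v
t_4 = 60 + 9v
So 60 + 9v = 123, giving v = 7.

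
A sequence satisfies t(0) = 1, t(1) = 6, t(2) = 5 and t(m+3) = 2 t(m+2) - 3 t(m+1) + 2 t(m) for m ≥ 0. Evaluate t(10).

-43

t(3) = 2·5 - 3·6 + 2·1 = -6
t(4) = 2·(-6) - 3·5 + 2·6 = -15
t(5) = 2·(-15) - 3·(-6) + 2·5 = -2
t(6) = 2·(-2) - 3·(-15) + 2·(-6) = 29
t(7) = 2·29 - 3·(-2) + 2·(-15) = 34
t(8) = 2·34 - 3·29 + 2·(-2) = -23
t(9) = 2·(-23) - 3·34 + 2·29 = -90
t(10) = 2·(-90) - 3·(-23) + 2·34 = -43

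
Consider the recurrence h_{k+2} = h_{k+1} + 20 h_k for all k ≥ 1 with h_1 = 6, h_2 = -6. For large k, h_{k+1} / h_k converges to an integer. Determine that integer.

The characteristic equation is r^2 - r - 20 = 0, which factors as (r - 5)(r + 4) = 0.
So the roots are 5 and -4. Since |5| > |-4| and the coefficient of 5^k is non-zero, the ratio tends to 5.

5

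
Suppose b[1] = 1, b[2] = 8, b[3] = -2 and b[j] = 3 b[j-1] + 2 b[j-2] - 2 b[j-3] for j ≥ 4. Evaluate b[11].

b[4] = 3·(-2) + 2·8 - 2·1 = 8
b[5] = 3·8 + 2·(-2) - 2·8 = 4
b[6] = 3·4 + 2·8 - 2·(-2) = 32
b[7] = 3·32 + 2·4 - 2·8 = 88
b[8] = 3·88 + 2·32 - 2·4 = 320
b[9] = 3·320 + 2·88 - 2·32 = 1072
b[10] = 3·1072 + 2·320 - 2·88 = 3680
b[11] = 3·3680 + 2·1072 - 2·320 = 12544

12544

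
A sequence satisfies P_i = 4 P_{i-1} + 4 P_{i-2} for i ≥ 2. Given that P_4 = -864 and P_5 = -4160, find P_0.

Rearranging, P_{i-2} = (P_i - 4 P_{i-1}) / 4.
P_3 = (-4160 - 4·(-864)) / 4 = -704/4 = -176
P_2 = (-864 - 4·(-176)) / 4 = -160/4 = -40
P_1 = (-176 - 4·(-40)) / 4 = -16/4 = -4
P_0 = (-40 - 4·(-4)) / 4 = -24/4 = -6

-6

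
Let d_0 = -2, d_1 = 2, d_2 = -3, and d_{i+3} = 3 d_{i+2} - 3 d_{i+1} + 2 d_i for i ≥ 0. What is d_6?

-149

d_3 = 3*(-3) - 3*2 + 2*(-2) = -19
d_4 = 3*(-19) - 3*(-3) + 2*2 = -44
d_5 = 3*(-44) - 3*(-19) + 2*(-3) = -81
d_6 = 3*(-81) - 3*(-44) + 2*(-19) = -149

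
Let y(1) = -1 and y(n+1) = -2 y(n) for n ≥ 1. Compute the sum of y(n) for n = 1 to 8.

y(2) = -2*(-1) = 2
y(3) = -2*2 = -4
y(4) = -2*(-4) = 8
y(5) = -2*8 = -16
y(6) = -2*(-16) = 32
y(7) = -2*32 = -64
y(8) = -2*(-64) = 128
Sum = (-1) + 2 + (-4) + 8 + (-16) + 32 + (-64) + 128 = 85

85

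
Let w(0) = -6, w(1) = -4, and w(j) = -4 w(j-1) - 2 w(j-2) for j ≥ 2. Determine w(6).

w(2) = -4*(-4) - 2*(-6) = 28
w(3) = -4*28 - 2*(-4) = -104
w(4) = -4*(-104) - 2*28 = 360
w(5) = -4*360 - 2*(-104) = -1232
w(6) = -4*(-1232) - 2*360 = 4208

4208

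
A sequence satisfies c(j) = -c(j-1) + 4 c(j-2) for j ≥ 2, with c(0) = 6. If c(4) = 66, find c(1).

6

Let c(1) = v.
c(2) = 24 - v
c(3) = -24 + 5v
c(4) = 120 - 9v
So 120 - 9v = 66, giving v = 6.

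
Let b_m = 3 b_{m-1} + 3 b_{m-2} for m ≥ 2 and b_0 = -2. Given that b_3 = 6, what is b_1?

2

Let b_1 = x.
b_2 = -6 + 3x
b_3 = -18 + 12x
So -18 + 12x = 6, giving x = 2.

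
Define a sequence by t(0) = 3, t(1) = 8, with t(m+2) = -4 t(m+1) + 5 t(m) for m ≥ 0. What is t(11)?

40690108

t(2) = -4*8 + 5*3 = -17
t(3) = -4*(-17) + 5*8 = 108
t(4) = -4*108 + 5*(-17) = -517
t(5) = -4*(-517) + 5*108 = 2608
t(6) = -4*2608 + 5*(-517) = -13017
t(7) = -4*(-13017) + 5*2608 = 65108
t(8) = -4*65108 + 5*(-13017) = -325517
t(9) = -4*(-325517) + 5*65108 = 1627608
t(10) = -4*1627608 + 5*(-325517) = -8138017
t(11) = -4*(-8138017) + 5*1627608 = 40690108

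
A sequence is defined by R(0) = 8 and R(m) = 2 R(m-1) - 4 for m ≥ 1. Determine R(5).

R(1) = 2(8) - 4 = 12
R(2) = 2(12) - 4 = 20
R(3) = 2(20) - 4 = 36
R(4) = 2(36) - 4 = 68
R(5) = 2(68) - 4 = 132

132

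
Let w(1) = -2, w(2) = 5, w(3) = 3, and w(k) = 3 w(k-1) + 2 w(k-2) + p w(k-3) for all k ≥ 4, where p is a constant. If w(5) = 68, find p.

-5

w(4) = 19 - 2p
w(5) = 63 - p
So 63 - p = 68, giving p = -5.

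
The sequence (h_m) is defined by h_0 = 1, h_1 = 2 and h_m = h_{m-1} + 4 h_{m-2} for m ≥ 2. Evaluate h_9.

h_2 = 2 + 4(1) = 6
h_3 = 6 + 4(2) = 14
h_4 = 14 + 4(6) = 38
h_5 = 38 + 4(14) = 94
h_6 = 94 + 4(38) = 246
h_7 = 246 + 4(94) = 622
h_8 = 622 + 4(246) = 1606
h_9 = 1606 + 4(622) = 4094

4094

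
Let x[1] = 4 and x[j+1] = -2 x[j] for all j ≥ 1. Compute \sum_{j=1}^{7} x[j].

172

x[2] = -2*4 = -8
x[3] = -2*(-8) = 16
x[4] = -2*16 = -32
x[5] = -2*(-32) = 64
x[6] = -2*64 = -128
x[7] = -2*(-128) = 256
Sum = 4 + (-8) + 16 + (-32) + 64 + (-128) + 256 = 172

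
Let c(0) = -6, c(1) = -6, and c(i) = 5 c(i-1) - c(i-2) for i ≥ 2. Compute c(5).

-2616

c(2) = 5·(-6) - (-6) = -24
c(3) = 5·(-24) - (-6) = -114
c(4) = 5·(-114) - (-24) = -546
c(5) = 5·(-546) - (-114) = -2616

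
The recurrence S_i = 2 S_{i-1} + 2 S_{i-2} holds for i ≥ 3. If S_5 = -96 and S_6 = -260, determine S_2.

Rearranging, S_{i-2} = (S_i - 2 S_{i-1}) / 2.
S_4 = (-260 - 2·(-96)) / 2 = -68/2 = -34
S_3 = (-96 - 2·(-34)) / 2 = -28/2 = -14
S_2 = (-34 - 2·(-14)) / 2 = -6/2 = -3

-3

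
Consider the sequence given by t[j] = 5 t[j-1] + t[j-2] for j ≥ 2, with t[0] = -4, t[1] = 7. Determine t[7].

117747

t[2] = 5*7 + (-4) = 31
t[3] = 5*31 + 7 = 162
t[4] = 5*162 + 31 = 841
t[5] = 5*841 + 162 = 4367
t[6] = 5*4367 + 841 = 22676
t[7] = 5*22676 + 4367 = 117747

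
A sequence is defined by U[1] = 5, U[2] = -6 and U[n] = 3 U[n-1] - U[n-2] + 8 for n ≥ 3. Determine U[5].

U[3] = 3·(-6) - 5 + 8 = -15
U[4] = 3·(-15) - (-6) + 8 = -31
U[5] = 3·(-31) - (-15) + 8 = -70

-70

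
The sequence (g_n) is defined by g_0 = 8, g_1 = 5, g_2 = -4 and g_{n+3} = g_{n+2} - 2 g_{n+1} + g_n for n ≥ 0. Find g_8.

g_3 = (-4) - 2(5) + 8 = -6
g_4 = (-6) - 2(-4) + 5 = 7
g_5 = 7 - 2(-6) + (-4) = 15
g_6 = 15 - 2(7) + (-6) = -5
g_7 = (-5) - 2(15) + 7 = -28
g_8 = (-28) - 2(-5) + 15 = -3

-3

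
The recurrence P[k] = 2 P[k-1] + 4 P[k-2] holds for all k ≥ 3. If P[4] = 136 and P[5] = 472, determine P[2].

Rearranging, P[k-2] = (P[k] - 2 P[k-1]) / 4.
P[3] = (472 - 2*136) / 4 = 200/4 = 50
P[2] = (136 - 2*50) / 4 = 36/4 = 9

9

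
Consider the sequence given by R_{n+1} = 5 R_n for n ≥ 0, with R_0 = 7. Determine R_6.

R_1 = 5(7) = 35
R_2 = 5(35) = 175
R_3 = 5(175) = 875
R_4 = 5(875) = 4375
R_5 = 5(4375) = 21875
R_6 = 5(21875) = 109375

109375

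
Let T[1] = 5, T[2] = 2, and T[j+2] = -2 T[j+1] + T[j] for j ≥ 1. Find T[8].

T[3] = -2(2) + 5 = 1
T[4] = -2(1) + 2 = 0
T[5] = -2(0) + 1 = 1
T[6] = -2(1) + 0 = -2
T[7] = -2(-2) + 1 = 5
T[8] = -2(5) + (-2) = -12

-12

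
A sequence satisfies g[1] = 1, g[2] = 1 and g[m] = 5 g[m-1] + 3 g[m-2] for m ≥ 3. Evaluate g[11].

g[3] = 5*1 + 3*1 = 8
g[4] = 5*8 + 3*1 = 43
g[5] = 5*43 + 3*8 = 239
g[6] = 5*239 + 3*43 = 1324
g[7] = 5*1324 + 3*239 = 7337
g[8] = 5*7337 + 3*1324 = 40657
g[9] = 5*40657 + 3*7337 = 225296
g[10] = 5*225296 + 3*40657 = 1248451
g[11] = 5*1248451 + 3*225296 = 6918143

6918143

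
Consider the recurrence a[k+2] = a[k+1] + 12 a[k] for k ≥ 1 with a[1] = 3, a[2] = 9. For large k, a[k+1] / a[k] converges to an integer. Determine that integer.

The characteristic equation is r^2 - r - 12 = 0, which factors as (r - 4)(r + 3) = 0.
So the roots are 4 and -3. Since |4| > |-3| and the coefficient of 4^k is non-zero, the ratio tends to 4.

4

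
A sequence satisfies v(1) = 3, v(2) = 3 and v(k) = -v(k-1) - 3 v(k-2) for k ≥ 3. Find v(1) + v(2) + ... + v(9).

102

v(3) = -3 - 3(3) = -12
v(4) = -(-12) - 3(3) = 3
v(5) = -3 - 3(-12) = 33
v(6) = -33 - 3(3) = -42
v(7) = -(-42) - 3(33) = -57
v(8) = -(-57) - 3(-42) = 183
v(9) = -183 - 3(-57) = -12
Sum = 3 + 3 + (-12) + 3 + 33 + (-42) + (-57) + 183 + (-12) = 102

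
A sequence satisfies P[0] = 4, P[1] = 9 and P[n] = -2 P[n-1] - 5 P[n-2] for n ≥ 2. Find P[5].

-411

P[2] = -2·9 - 5·4 = -38
P[3] = -2·(-38) - 5·9 = 31
P[4] = -2·31 - 5·(-38) = 128
P[5] = -2·128 - 5·31 = -411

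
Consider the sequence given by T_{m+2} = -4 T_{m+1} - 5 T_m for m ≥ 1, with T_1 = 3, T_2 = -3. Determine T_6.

T_3 = -4(-3) - 5(3) = -3
T_4 = -4(-3) - 5(-3) = 27
T_5 = -4(27) - 5(-3) = -93
T_6 = -4(-93) - 5(27) = 237

237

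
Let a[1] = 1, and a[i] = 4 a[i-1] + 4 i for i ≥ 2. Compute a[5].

1044

a[2] = 4*1 + 8 = 12
a[3] = 4*12 + 12 = 60
a[4] = 4*60 + 16 = 256
a[5] = 4*256 + 20 = 1044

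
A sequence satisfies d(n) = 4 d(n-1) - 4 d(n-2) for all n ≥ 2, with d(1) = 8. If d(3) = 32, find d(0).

Let d(0) = w.
d(2) = 32 - 4w
d(3) = 96 - 16w
So 96 - 16w = 32, giving w = 4.

4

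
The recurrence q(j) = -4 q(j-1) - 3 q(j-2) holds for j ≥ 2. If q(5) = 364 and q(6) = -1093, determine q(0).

Rearranging, q(j-2) = (q(j) + 4 q(j-1)) / -3.
q(4) = (-1093 + 4*364) / -3 = 363/-3 = -121
q(3) = (364 + 4*(-121)) / -3 = -120/-3 = 40
q(2) = (-121 + 4*40) / -3 = 39/-3 = -13
q(1) = (40 + 4*(-13)) / -3 = -12/-3 = 4
q(0) = (-13 + 4*4) / -3 = 3/-3 = -1

-1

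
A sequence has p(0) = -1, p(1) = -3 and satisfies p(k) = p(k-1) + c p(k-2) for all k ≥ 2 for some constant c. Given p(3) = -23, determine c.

p(2) = -3 - c
p(3) = -3 - 4c
So -3 - 4c = -23, giving c = 5.

5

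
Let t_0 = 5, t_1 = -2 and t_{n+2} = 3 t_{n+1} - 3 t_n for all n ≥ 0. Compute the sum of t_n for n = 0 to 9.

t_2 = 3·(-2) - 3·5 = -21
t_3 = 3·(-21) - 3·(-2) = -57
t_4 = 3·(-57) - 3·(-21) = -108
t_5 = 3·(-108) - 3·(-57) = -153
t_6 = 3·(-153) - 3·(-108) = -135
t_7 = 3·(-135) - 3·(-153) = 54
t_8 = 3·54 - 3·(-135) = 567
t_9 = 3·567 - 3·54 = 1539
Sum = 5 + (-2) + (-21) + (-57) + (-108) + (-153) + (-135) + 54 + 567 + 1539 = 1689

1689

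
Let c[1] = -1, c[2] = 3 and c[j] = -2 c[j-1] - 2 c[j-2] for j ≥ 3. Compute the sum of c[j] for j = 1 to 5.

4

c[3] = -2·3 - 2·(-1) = -4
c[4] = -2·(-4) - 2·3 = 2
c[5] = -2·2 - 2·(-4) = 4
Sum = (-1) + 3 + (-4) + 2 + 4 = 4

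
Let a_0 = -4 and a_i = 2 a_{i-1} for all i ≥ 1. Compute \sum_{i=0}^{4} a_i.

a_1 = 2(-4) = -8
a_2 = 2(-8) = -16
a_3 = 2(-16) = -32
a_4 = 2(-32) = -64
Sum = (-4) + (-8) + (-16) + (-32) + (-64) = -124

-124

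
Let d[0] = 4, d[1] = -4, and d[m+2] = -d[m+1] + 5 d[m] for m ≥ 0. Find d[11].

-194304

d[2] = -(-4) + 5·4 = 24
d[3] = -24 + 5·(-4) = -44
d[4] = -(-44) + 5·24 = 164
d[5] = -164 + 5·(-44) = -384
d[6] = -(-384) + 5·164 = 1204
d[7] = -1204 + 5·(-384) = -3124
d[8] = -(-3124) + 5·1204 = 9144
d[9] = -9144 + 5·(-3124) = -24764
d[10] = -(-24764) + 5·9144 = 70484
d[11] = -70484 + 5·(-24764) = -194304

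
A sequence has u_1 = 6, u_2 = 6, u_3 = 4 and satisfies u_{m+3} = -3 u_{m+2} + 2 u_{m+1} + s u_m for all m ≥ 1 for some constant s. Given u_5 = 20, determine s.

u_4 = 6s
u_5 = 8 - 12s
So 8 - 12s = 20, giving s = -1.

-1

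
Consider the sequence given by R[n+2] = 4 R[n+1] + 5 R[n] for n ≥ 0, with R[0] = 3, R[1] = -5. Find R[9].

R[2] = 4*(-5) + 5*3 = -5
R[3] = 4*(-5) + 5*(-5) = -45
R[4] = 4*(-45) + 5*(-5) = -205
R[5] = 4*(-205) + 5*(-45) = -1045
R[6] = 4*(-1045) + 5*(-205) = -5205
R[7] = 4*(-5205) + 5*(-1045) = -26045
R[8] = 4*(-26045) + 5*(-5205) = -130205
R[9] = 4*(-130205) + 5*(-26045) = -651045

-651045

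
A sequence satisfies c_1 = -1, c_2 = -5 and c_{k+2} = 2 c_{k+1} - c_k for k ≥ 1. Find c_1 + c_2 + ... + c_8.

c_3 = 2(-5) - (-1) = -9
c_4 = 2(-9) - (-5) = -13
c_5 = 2(-13) - (-9) = -17
c_6 = 2(-17) - (-13) = -21
c_7 = 2(-21) - (-17) = -25
c_8 = 2(-25) - (-21) = -29
Sum = (-1) + (-5) + (-9) + (-13) + (-17) + (-21) + (-25) + (-29) = -120

-120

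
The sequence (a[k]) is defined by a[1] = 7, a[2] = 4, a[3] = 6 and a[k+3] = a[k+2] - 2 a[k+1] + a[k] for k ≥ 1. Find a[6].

a[4] = 6 - 2·4 + 7 = 5
a[5] = 5 - 2·6 + 4 = -3
a[6] = (-3) - 2·5 + 6 = -7

-7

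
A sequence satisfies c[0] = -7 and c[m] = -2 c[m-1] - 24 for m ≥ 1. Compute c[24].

The fixed point is -24/(1 + 2) = -8, so c[m] + 8 = -2(c[m-1] + 8).
Hence c[m] = 1·(-2)^m - 8.
c[24] = 1·(-2)^{24} - 8 = 1·16777216 - 8 = 16777208.

16777208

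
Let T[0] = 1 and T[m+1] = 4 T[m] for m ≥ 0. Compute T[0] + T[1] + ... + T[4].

341

T[1] = 4*1 = 4
T[2] = 4*4 = 16
T[3] = 4*16 = 64
T[4] = 4*64 = 256
Sum = 1 + 4 + 16 + 64 + 256 = 341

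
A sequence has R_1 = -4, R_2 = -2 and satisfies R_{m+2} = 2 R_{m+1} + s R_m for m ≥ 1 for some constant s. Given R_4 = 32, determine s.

R_3 = -4 - 4s
R_4 = -8 - 10s
So -8 - 10s = 32, giving s = -4.

-4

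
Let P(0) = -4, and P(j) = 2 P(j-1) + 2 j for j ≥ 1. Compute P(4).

-12

P(1) = 2(-4) + 2 = -6
P(2) = 2(-6) + 4 = -8
P(3) = 2(-8) + 6 = -10
P(4) = 2(-10) + 8 = -12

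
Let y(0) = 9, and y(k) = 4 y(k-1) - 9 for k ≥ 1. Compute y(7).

98307

y(1) = 4(9) - 9 = 27
y(2) = 4(27) - 9 = 99
y(3) = 4(99) - 9 = 387
y(4) = 4(387) - 9 = 1539
y(5) = 4(1539) - 9 = 6147
y(6) = 4(6147) - 9 = 24579
y(7) = 4(24579) - 9 = 98307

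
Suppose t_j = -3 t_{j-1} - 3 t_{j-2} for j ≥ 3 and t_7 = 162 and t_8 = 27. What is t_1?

-6

Rearranging, t_{j-2} = (t_j + 3 t_{j-1}) / -3.
t_6 = (27 + 3(162)) / -3 = 513/-3 = -171
t_5 = (162 + 3(-171)) / -3 = -351/-3 = 117
t_4 = (-171 + 3(117)) / -3 = 180/-3 = -60
t_3 = (117 + 3(-60)) / -3 = -63/-3 = 21
t_2 = (-60 + 3(21)) / -3 = 3/-3 = -1
t_1 = (21 + 3(-1)) / -3 = 18/-3 = -6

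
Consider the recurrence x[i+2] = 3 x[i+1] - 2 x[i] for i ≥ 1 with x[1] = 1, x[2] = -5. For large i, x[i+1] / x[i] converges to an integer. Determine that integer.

The characteristic equation is r^2 - 3r + 2 = 0, which factors as (r - 2)(r - 1) = 0.
So the roots are 2 and 1. Since |2| > |1| and the coefficient of 2^i is non-zero, the ratio tends to 2.

2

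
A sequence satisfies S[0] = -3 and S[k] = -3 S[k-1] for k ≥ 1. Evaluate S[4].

-243

S[1] = -3·(-3) = 9
S[2] = -3·9 = -27
S[3] = -3·(-27) = 81
S[4] = -3·81 = -243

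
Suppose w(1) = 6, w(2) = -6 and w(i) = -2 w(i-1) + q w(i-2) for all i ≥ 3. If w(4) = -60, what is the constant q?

w(3) = 12 + 6q
w(4) = -24 - 18q
So -24 - 18q = -60, giving q = 2.

2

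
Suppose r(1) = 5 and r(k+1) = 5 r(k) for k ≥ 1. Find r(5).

3125

r(2) = 5·5 = 25
r(3) = 5·25 = 125
r(4) = 5·125 = 625
r(5) = 5·625 = 3125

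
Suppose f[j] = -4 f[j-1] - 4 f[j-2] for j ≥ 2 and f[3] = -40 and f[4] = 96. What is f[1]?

Rearranging, f[j-2] = (f[j] + 4 f[j-1]) / -4.
f[2] = (96 + 4*(-40)) / -4 = -64/-4 = 16
f[1] = (-40 + 4*16) / -4 = 24/-4 = -6

-6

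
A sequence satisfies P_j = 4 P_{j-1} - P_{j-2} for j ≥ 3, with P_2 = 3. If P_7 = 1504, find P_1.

4

Let P_1 = x.
P_3 = 12 - x
P_4 = 45 - 4x
P_5 = 168 - 15x
P_6 = 627 - 56x
P_7 = 2340 - 209x
So 2340 - 209x = 1504, giving x = 4.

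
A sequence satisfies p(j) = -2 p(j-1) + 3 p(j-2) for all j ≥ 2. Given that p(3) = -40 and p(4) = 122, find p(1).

Rearranging, p(j-2) = (p(j) + 2 p(j-1)) / 3.
p(2) = (122 + 2(-40)) / 3 = 42/3 = 14
p(1) = (-40 + 2(14)) / 3 = -12/3 = -4

-4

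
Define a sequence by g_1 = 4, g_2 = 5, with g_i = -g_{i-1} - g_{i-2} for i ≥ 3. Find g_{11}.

5

g_3 = -5 - 4 = -9
g_4 = -(-9) - 5 = 4
g_5 = -4 - (-9) = 5
g_6 = -5 - 4 = -9
g_7 = -(-9) - 5 = 4
g_8 = -4 - (-9) = 5
g_9 = -5 - 4 = -9
g_{10} = -(-9) - 5 = 4
g_{11} = -4 - (-9) = 5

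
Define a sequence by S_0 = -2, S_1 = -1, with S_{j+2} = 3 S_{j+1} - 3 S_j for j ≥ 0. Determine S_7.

27

S_2 = 3·(-1) - 3·(-2) = 3
S_3 = 3·3 - 3·(-1) = 12
S_4 = 3·12 - 3·3 = 27
S_5 = 3·27 - 3·12 = 45
S_6 = 3·45 - 3·27 = 54
S_7 = 3·54 - 3·45 = 27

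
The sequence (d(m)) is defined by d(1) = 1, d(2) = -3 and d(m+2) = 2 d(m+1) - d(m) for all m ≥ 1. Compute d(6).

-19

d(3) = 2*(-3) - 1 = -7
d(4) = 2*(-7) - (-3) = -11
d(5) = 2*(-11) - (-7) = -15
d(6) = 2*(-15) - (-11) = -19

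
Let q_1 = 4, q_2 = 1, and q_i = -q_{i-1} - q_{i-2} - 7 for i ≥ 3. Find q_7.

4

q_3 = -1 - 4 - 7 = -12
q_4 = -(-12) - 1 - 7 = 4
q_5 = -4 - (-12) - 7 = 1
q_6 = -1 - 4 - 7 = -12
q_7 = -(-12) - 1 - 7 = 4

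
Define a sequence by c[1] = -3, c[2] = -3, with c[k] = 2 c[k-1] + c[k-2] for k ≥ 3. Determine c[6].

c[3] = 2*(-3) + (-3) = -9
c[4] = 2*(-9) + (-3) = -21
c[5] = 2*(-21) + (-9) = -51
c[6] = 2*(-51) + (-21) = -123

-123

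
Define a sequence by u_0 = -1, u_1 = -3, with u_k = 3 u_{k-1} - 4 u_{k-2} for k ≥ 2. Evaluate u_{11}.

-2115

u_2 = 3(-3) - 4(-1) = -5
u_3 = 3(-5) - 4(-3) = -3
u_4 = 3(-3) - 4(-5) = 11
u_5 = 3(11) - 4(-3) = 45
u_6 = 3(45) - 4(11) = 91
u_7 = 3(91) - 4(45) = 93
u_8 = 3(93) - 4(91) = -85
u_9 = 3(-85) - 4(93) = -627
u_{10} = 3(-627) - 4(-85) = -1541
u_{11} = 3(-1541) - 4(-627) = -2115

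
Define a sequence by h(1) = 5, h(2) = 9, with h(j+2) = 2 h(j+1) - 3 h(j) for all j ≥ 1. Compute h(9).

309

h(3) = 2(9) - 3(5) = 3
h(4) = 2(3) - 3(9) = -21
h(5) = 2(-21) - 3(3) = -51
h(6) = 2(-51) - 3(-21) = -39
h(7) = 2(-39) - 3(-51) = 75
h(8) = 2(75) - 3(-39) = 267
h(9) = 2(267) - 3(75) = 309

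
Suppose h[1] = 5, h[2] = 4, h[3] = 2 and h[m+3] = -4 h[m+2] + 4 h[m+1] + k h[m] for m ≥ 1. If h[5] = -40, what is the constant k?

1

h[4] = 8 + 5k
h[5] = -24 - 16k
So -24 - 16k = -40, giving k = 1.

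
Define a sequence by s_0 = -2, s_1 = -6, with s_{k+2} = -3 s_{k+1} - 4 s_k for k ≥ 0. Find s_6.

s_2 = -3·(-6) - 4·(-2) = 26
s_3 = -3·26 - 4·(-6) = -54
s_4 = -3·(-54) - 4·26 = 58
s_5 = -3·58 - 4·(-54) = 42
s_6 = -3·42 - 4·58 = -358

-358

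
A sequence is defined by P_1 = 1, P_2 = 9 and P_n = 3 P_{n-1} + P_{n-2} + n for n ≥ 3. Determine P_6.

1174

P_3 = 3*9 + 1 + 3 = 31
P_4 = 3*31 + 9 + 4 = 106
P_5 = 3*106 + 31 + 5 = 354
P_6 = 3*354 + 106 + 6 = 1174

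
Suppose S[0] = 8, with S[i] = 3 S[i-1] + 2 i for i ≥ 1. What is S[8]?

S[1] = 3(8) + 2 = 26
S[2] = 3(26) + 4 = 82
S[3] = 3(82) + 6 = 252
S[4] = 3(252) + 8 = 764
S[5] = 3(764) + 10 = 2302
S[6] = 3(2302) + 12 = 6918
S[7] = 3(6918) + 14 = 20768
S[8] = 3(20768) + 16 = 62320

62320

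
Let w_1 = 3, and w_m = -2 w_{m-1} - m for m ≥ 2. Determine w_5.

w_2 = -2(3) - 2 = -8
w_3 = -2(-8) - 3 = 13
w_4 = -2(13) - 4 = -30
w_5 = -2(-30) - 5 = 55

55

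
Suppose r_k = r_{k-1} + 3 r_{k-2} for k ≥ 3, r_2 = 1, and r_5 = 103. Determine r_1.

Let r_1 = z.
r_3 = 1 + 3z
r_4 = 4 + 3z
r_5 = 7 + 12z
So 7 + 12z = 103, giving z = 8.

8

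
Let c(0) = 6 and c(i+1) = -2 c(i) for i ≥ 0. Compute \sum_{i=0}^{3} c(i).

-30

c(1) = -2(6) = -12
c(2) = -2(-12) = 24
c(3) = -2(24) = -48
Sum = 6 + (-12) + 24 + (-48) = -30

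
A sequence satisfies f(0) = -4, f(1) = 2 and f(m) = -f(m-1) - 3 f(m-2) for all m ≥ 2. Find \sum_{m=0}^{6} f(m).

f(2) = -2 - 3·(-4) = 10
f(3) = -10 - 3·2 = -16
f(4) = -(-16) - 3·10 = -14
f(5) = -(-14) - 3·(-16) = 62
f(6) = -62 - 3·(-14) = -20
Sum = (-4) + 2 + 10 + (-16) + (-14) + 62 + (-20) = 20

20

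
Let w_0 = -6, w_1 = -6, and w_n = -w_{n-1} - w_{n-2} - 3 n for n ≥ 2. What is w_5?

w_2 = -(-6) - (-6) - 6 = 6
w_3 = -6 - (-6) - 9 = -9
w_4 = -(-9) - 6 - 12 = -9
w_5 = -(-9) - (-9) - 15 = 3

3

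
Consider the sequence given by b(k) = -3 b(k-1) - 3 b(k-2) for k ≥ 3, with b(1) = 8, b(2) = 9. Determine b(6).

b(3) = -3*9 - 3*8 = -51
b(4) = -3*(-51) - 3*9 = 126
b(5) = -3*126 - 3*(-51) = -225
b(6) = -3*(-225) - 3*126 = 297

297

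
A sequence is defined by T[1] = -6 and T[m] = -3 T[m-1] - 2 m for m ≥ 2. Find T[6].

T[2] = -3·(-6) - 4 = 14
T[3] = -3·14 - 6 = -48
T[4] = -3·(-48) - 8 = 136
T[5] = -3·136 - 10 = -418
T[6] = -3·(-418) - 12 = 1242

1242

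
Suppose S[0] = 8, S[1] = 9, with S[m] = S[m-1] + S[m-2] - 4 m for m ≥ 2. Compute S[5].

-15

S[2] = 9 + 8 - 8 = 9
S[3] = 9 + 9 - 12 = 6
S[4] = 6 + 9 - 16 = -1
S[5] = (-1) + 6 - 20 = -15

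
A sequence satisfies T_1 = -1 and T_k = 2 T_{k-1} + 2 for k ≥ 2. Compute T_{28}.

134217726

The fixed point is 2/(1 - 2) = -2, so T_k + 2 = 2(T_{k-1} + 2).
Hence T_k = 1·2^{k-1} - 2.
T_{28} = 1·2^{27} - 2 = 1·134217728 - 2 = 134217726.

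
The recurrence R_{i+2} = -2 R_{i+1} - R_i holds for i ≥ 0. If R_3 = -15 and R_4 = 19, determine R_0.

3

Rearranging, R_{i-2} = -(R_i + 2 R_{i-1}).
R_2 = -(19 + 2·(-15)) = 11
R_1 = -(-15 + 2·11) = -7
R_0 = -(11 + 2·(-7)) = 3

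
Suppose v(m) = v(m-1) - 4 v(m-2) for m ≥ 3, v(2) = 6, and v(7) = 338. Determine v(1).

Let v(1) = w.
v(3) = 6 - 4w
v(4) = -18 - 4w
v(5) = -42 + 12w
v(6) = 30 + 28w
v(7) = 198 - 20w
So 198 - 20w = 338, giving w = -7.

-7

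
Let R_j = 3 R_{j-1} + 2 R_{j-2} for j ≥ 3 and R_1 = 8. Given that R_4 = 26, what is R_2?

-2

Let R_2 = w.
R_3 = 16 + 3w
R_4 = 48 + 11w
So 48 + 11w = 26, giving w = -2.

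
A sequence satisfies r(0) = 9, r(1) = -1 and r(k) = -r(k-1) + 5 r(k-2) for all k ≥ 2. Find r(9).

-37431

r(2) = -(-1) + 5·9 = 46
r(3) = -46 + 5·(-1) = -51
r(4) = -(-51) + 5·46 = 281
r(5) = -281 + 5·(-51) = -536
r(6) = -(-536) + 5·281 = 1941
r(7) = -1941 + 5·(-536) = -4621
r(8) = -(-4621) + 5·1941 = 14326
r(9) = -14326 + 5·(-4621) = -37431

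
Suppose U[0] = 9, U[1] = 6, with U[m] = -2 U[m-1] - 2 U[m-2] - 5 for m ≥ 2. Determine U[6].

135

U[2] = -2·6 - 2·9 - 5 = -35
U[3] = -2·(-35) - 2·6 - 5 = 53
U[4] = -2·53 - 2·(-35) - 5 = -41
U[5] = -2·(-41) - 2·53 - 5 = -29
U[6] = -2·(-29) - 2·(-41) - 5 = 135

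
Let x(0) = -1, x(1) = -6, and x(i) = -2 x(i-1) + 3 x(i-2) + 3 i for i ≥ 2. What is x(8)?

10383

x(2) = -2(-6) + 3(-1) + 6 = 15
x(3) = -2(15) + 3(-6) + 9 = -39
x(4) = -2(-39) + 3(15) + 12 = 135
x(5) = -2(135) + 3(-39) + 15 = -372
x(6) = -2(-372) + 3(135) + 18 = 1167
x(7) = -2(1167) + 3(-372) + 21 = -3429
x(8) = -2(-3429) + 3(1167) + 24 = 10383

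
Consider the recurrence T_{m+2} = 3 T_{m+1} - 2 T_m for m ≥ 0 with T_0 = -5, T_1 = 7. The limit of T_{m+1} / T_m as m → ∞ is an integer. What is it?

2

The characteristic equation is r^2 - 3r + 2 = 0, which factors as (r - 2)(r - 1) = 0.
So the roots are 2 and 1. Since |2| > |1| and the coefficient of 2^m is non-zero, the ratio tends to 2.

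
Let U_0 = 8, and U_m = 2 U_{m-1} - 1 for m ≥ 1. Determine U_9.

U_1 = 2*8 - 1 = 15
U_2 = 2*15 - 1 = 29
U_3 = 2*29 - 1 = 57
U_4 = 2*57 - 1 = 113
U_5 = 2*113 - 1 = 225
U_6 = 2*225 - 1 = 449
U_7 = 2*449 - 1 = 897
U_8 = 2*897 - 1 = 1793
U_9 = 2*1793 - 1 = 3585

3585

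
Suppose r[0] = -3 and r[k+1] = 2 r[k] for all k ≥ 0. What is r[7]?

-384

r[1] = 2·(-3) = -6
r[2] = 2·(-6) = -12
r[3] = 2·(-12) = -24
r[4] = 2·(-24) = -48
r[5] = 2·(-48) = -96
r[6] = 2·(-96) = -192
r[7] = 2·(-192) = -384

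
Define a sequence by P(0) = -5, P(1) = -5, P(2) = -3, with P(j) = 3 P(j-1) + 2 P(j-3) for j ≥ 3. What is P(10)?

P(3) = 3*(-3) + 2*(-5) = -19
P(4) = 3*(-19) + 2*(-5) = -67
P(5) = 3*(-67) + 2*(-3) = -207
P(6) = 3*(-207) + 2*(-19) = -659
P(7) = 3*(-659) + 2*(-67) = -2111
P(8) = 3*(-2111) + 2*(-207) = -6747
P(9) = 3*(-6747) + 2*(-659) = -21559
P(10) = 3*(-21559) + 2*(-2111) = -68899

-68899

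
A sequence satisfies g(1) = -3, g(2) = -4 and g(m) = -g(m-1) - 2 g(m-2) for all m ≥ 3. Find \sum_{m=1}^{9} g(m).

g(3) = -(-4) - 2(-3) = 10
g(4) = -10 - 2(-4) = -2
g(5) = -(-2) - 2(10) = -18
g(6) = -(-18) - 2(-2) = 22
g(7) = -22 - 2(-18) = 14
g(8) = -14 - 2(22) = -58
g(9) = -(-58) - 2(14) = 30
Sum = (-3) + (-4) + 10 + (-2) + (-18) + 22 + 14 + (-58) + 30 = -9

-9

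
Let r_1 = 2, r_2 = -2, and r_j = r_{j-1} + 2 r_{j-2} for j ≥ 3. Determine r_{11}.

2

r_3 = (-2) + 2*2 = 2
r_4 = 2 + 2*(-2) = -2
r_5 = (-2) + 2*2 = 2
r_6 = 2 + 2*(-2) = -2
r_7 = (-2) + 2*2 = 2
r_8 = 2 + 2*(-2) = -2
r_9 = (-2) + 2*2 = 2
r_{10} = 2 + 2*(-2) = -2
r_{11} = (-2) + 2*2 = 2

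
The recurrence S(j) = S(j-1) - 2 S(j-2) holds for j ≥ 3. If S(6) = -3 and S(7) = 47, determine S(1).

1

Rearranging, S(j-2) = (S(j) - S(j-1)) / -2.
S(5) = (47 - (-3)) / -2 = 50/-2 = -25
S(4) = (-3 - (-25)) / -2 = 22/-2 = -11
S(3) = (-25 - (-11)) / -2 = -14/-2 = 7
S(2) = (-11 - 7) / -2 = -18/-2 = 9
S(1) = (7 - 9) / -2 = -2/-2 = 1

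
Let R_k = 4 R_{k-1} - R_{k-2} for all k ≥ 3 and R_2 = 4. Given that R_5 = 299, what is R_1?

-5

Let R_1 = x.
R_3 = 16 - x
R_4 = 60 - 4x
R_5 = 224 - 15x
So 224 - 15x = 299, giving x = -5.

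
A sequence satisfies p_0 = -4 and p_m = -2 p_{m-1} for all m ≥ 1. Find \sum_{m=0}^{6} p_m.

-172

p_1 = -2*(-4) = 8
p_2 = -2*8 = -16
p_3 = -2*(-16) = 32
p_4 = -2*32 = -64
p_5 = -2*(-64) = 128
p_6 = -2*128 = -256
Sum = (-4) + 8 + (-16) + 32 + (-64) + 128 + (-256) = -172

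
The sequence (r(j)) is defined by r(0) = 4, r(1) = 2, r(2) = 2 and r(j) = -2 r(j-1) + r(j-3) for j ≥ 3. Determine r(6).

4

r(3) = -2·2 + 4 = 0
r(4) = -2·0 + 2 = 2
r(5) = -2·2 + 2 = -2
r(6) = -2·(-2) + 0 = 4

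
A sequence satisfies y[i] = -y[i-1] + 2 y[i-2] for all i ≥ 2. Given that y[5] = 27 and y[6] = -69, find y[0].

-6

Rearranging, y[i-2] = (y[i] + y[i-1]) / 2.
y[4] = (-69 + 27) / 2 = -42/2 = -21
y[3] = (27 + (-21)) / 2 = 6/2 = 3
y[2] = (-21 + 3) / 2 = -18/2 = -9
y[1] = (3 + (-9)) / 2 = -6/2 = -3
y[0] = (-9 + (-3)) / 2 = -12/2 = -6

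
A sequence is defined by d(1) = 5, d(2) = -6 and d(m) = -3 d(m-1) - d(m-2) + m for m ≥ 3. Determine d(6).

d(3) = -3·(-6) - 5 + 3 = 16
d(4) = -3·16 - (-6) + 4 = -38
d(5) = -3·(-38) - 16 + 5 = 103
d(6) = -3·103 - (-38) + 6 = -265

-265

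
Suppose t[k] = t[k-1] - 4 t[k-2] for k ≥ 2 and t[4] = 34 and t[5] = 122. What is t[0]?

Rearranging, t[k-2] = (t[k] - t[k-1]) / -4.
t[3] = (122 - 34) / -4 = 88/-4 = -22
t[2] = (34 - (-22)) / -4 = 56/-4 = -14
t[1] = (-22 - (-14)) / -4 = -8/-4 = 2
t[0] = (-14 - 2) / -4 = -16/-4 = 4

4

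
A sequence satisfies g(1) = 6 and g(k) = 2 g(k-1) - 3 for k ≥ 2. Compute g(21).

The fixed point is -3/(1 - 2) = 3, so g(k) - 3 = 2(g(k-1) - 3).
Hence g(k) = 3·2^{k-1} + 3.
g(21) = 3·2^{20} + 3 = 3·1048576 + 3 = 3145731.

3145731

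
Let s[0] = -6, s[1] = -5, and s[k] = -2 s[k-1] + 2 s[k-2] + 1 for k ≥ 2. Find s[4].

13

s[2] = -2·(-5) + 2·(-6) + 1 = -1
s[3] = -2·(-1) + 2·(-5) + 1 = -7
s[4] = -2·(-7) + 2·(-1) + 1 = 13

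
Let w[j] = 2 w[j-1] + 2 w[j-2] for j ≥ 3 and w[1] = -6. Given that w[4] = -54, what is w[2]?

-5

Let w[2] = z.
w[3] = -12 + 2z
w[4] = -24 + 6z
So -24 + 6z = -54, giving z = -5.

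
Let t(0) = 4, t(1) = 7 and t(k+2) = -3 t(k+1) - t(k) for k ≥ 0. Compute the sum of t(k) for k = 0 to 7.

t(2) = -3(7) - 4 = -25
t(3) = -3(-25) - 7 = 68
t(4) = -3(68) - (-25) = -179
t(5) = -3(-179) - 68 = 469
t(6) = -3(469) - (-179) = -1228
t(7) = -3(-1228) - 469 = 3215
Sum = 4 + 7 + (-25) + 68 + (-179) + 469 + (-1228) + 3215 = 2331

2331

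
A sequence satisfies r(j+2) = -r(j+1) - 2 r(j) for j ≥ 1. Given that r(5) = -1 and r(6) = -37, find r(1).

Rearranging, r(j-2) = (r(j) + r(j-1)) / -2.
r(4) = (-37 + (-1)) / -2 = -38/-2 = 19
r(3) = (-1 + 19) / -2 = 18/-2 = -9
r(2) = (19 + (-9)) / -2 = 10/-2 = -5
r(1) = (-9 + (-5)) / -2 = -14/-2 = 7

7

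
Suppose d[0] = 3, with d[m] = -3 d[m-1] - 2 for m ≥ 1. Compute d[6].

d[1] = -3(3) - 2 = -11
d[2] = -3(-11) - 2 = 31
d[3] = -3(31) - 2 = -95
d[4] = -3(-95) - 2 = 283
d[5] = -3(283) - 2 = -851
d[6] = -3(-851) - 2 = 2551

2551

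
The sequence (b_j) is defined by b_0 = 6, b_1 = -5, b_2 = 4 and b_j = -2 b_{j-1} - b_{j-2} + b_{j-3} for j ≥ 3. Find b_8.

b_3 = -2(4) - (-5) + 6 = 3
b_4 = -2(3) - 4 + (-5) = -15
b_5 = -2(-15) - 3 + 4 = 31
b_6 = -2(31) - (-15) + 3 = -44
b_7 = -2(-44) - 31 + (-15) = 42
b_8 = -2(42) - (-44) + 31 = -9

-9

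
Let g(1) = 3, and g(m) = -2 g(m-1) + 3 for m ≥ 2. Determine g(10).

-1023

g(2) = -2·3 + 3 = -3
g(3) = -2·(-3) + 3 = 9
g(4) = -2·9 + 3 = -15
g(5) = -2·(-15) + 3 = 33
g(6) = -2·33 + 3 = -63
g(7) = -2·(-63) + 3 = 129
g(8) = -2·129 + 3 = -255
g(9) = -2·(-255) + 3 = 513
g(10) = -2·513 + 3 = -1023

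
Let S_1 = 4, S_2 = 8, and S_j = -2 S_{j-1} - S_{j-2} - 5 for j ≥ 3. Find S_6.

S_3 = -2*8 - 4 - 5 = -25
S_4 = -2*(-25) - 8 - 5 = 37
S_5 = -2*37 - (-25) - 5 = -54
S_6 = -2*(-54) - 37 - 5 = 66

66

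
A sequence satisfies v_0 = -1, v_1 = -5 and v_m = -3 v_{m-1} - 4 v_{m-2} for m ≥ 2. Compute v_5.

v_2 = -3*(-5) - 4*(-1) = 19
v_3 = -3*19 - 4*(-5) = -37
v_4 = -3*(-37) - 4*19 = 35
v_5 = -3*35 - 4*(-37) = 43

43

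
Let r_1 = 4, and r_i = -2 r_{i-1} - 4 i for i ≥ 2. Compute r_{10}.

-3200

r_2 = -2·4 - 8 = -16
r_3 = -2·(-16) - 12 = 20
r_4 = -2·20 - 16 = -56
r_5 = -2·(-56) - 20 = 92
r_6 = -2·92 - 24 = -208
r_7 = -2·(-208) - 28 = 388
r_8 = -2·388 - 32 = -808
r_9 = -2·(-808) - 36 = 1580
r_{10} = -2·1580 - 40 = -3200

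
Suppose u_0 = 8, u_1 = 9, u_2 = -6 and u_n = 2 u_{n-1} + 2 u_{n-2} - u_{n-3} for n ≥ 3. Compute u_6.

u_3 = 2*(-6) + 2*9 - 8 = -2
u_4 = 2*(-2) + 2*(-6) - 9 = -25
u_5 = 2*(-25) + 2*(-2) - (-6) = -48
u_6 = 2*(-48) + 2*(-25) - (-2) = -144

-144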